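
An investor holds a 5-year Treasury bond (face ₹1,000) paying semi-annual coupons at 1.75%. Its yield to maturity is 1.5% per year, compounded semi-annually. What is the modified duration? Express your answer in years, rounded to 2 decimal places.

Periodic yield y = 0.0075. First find Macaulay duration:
  t   CF        PV=CF/(1+0.0075)^t    t·PV
  1         8.75         8.6849         8.6849
  2         8.75         8.6202        17.2404
  3         8.75         8.5560        25.6681
  4         8.75         8.4923        33.9694
  5         8.75         8.4291        42.1457
  6         8.75         8.3664        50.1983
  7         8.75         8.3041        58.1287
  8         8.75         8.2423        65.9383
  9         8.75         8.1809        73.6284
  10    1,008.75       936.1232     9,361.2318
  Σ                  1,011.9995     9,736.8339
P = 1,011.9995; Macaulay duration = 9,736.8339 / 1,011.9995 = 9.62138 half-year periods = 4.81069 years.
Modified duration = D_Mac / (1 + y) = 4.81069 / 1.0075 = 4.77488 years.

4.77 years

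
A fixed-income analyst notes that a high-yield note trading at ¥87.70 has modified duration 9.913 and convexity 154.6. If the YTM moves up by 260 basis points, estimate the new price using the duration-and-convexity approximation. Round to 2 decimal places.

¥69.68

Duration effect: -D_mod·Δy = -9.913 × (+0.026) = -0.257738
Convexity effect: ½·C·(Δy)² = 0.5 × 154.6 × (0.026)² = +0.0522548
ΔP/P ≈ -0.257738 + 0.0522548 = -0.2054832
New price ≈ 87.70 × (1 - 0.2054832) = 69.67912336.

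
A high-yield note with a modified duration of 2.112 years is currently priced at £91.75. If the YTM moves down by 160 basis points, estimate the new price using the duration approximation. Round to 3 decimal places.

Duration approximation: ΔP/P ≈ -D_mod · Δy = -2.112 × (-0.016) = +0.033792.
New price ≈ 91.75 × (1 + 0.033792) = 94.850416.

£94.850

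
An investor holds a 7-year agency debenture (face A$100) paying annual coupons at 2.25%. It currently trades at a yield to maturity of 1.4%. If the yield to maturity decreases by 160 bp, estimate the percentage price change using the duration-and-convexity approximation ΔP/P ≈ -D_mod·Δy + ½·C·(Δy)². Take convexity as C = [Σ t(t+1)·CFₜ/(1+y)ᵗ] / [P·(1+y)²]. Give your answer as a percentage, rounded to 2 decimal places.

With y = 0.014:
  t   CF        PV=CF/(1+0.014)^t    t·PV        t(t+1)·PV
  1         2.25         2.2189         2.2189           4.4379
  2         2.25         2.1883         4.3766          13.1298
  3         2.25         2.1581         6.4743          25.8970
  4         2.25         2.1283         8.5132          42.5658
  5         2.25         2.0989        10.4945          62.9671
  6         2.25         2.0699        12.4196          86.9369
  7       102.25        92.7679       649.3752       5,195.0013
  Σ                    105.6303       693.8722       5,430.9358
P = 105.6303; D_Mac = 6.56887 yrs; D_mod = 6.47818 yrs; C = 50.00462.
Duration effect: -6.47818 × (-0.016) = +0.103651
Convexity effect: 0.5 × 50.00462 × (-0.016)² = +0.0064006
ΔP/P ≈ +0.103651 + 0.0064006 = +0.110051 = +11.0051%.

+11.01%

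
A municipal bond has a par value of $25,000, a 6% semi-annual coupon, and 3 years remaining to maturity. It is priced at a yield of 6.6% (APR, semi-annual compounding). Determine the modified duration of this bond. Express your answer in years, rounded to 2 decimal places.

2.70 years

Periodic yield y = 0.033. First find Macaulay duration:
  t   CF        PV=CF/(1+0.033)^t    t·PV
  1       750.00       726.0407       726.0407
  2       750.00       702.8467     1,405.6934
  3       750.00       680.3937     2,041.1812
  4       750.00       658.6580     2,634.6320
  5       750.00       637.6167     3,188.0833
  6    25,750.00    21,192.1639   127,152.9834
  Σ                 24,597.7197   137,148.6140
P = 24,597.7197; Macaulay duration = 137,148.6140 / 24,597.7197 = 5.57566 half-year periods = 2.78783 years.
Modified duration = D_Mac / (1 + y) = 2.78783 / 1.033 = 2.69877 years.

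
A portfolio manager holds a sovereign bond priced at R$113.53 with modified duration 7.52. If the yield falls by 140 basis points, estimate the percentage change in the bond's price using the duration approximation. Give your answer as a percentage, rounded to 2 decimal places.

Duration approximation: ΔP/P ≈ -D_mod · Δy = -7.52 × (-0.014) = +0.105280.
As a percentage: +10.5280%.

+10.53%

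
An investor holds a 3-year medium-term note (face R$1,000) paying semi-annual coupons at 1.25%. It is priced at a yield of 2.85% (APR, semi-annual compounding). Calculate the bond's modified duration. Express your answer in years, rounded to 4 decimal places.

Periodic yield y = 0.01425. First find Macaulay duration:
  t   CF        PV=CF/(1+0.01425)^t    t·PV
  1         6.25         6.1622         6.1622
  2         6.25         6.0756        12.1512
  3         6.25         5.9903        17.9708
  4         6.25         5.9061        23.6244
  5         6.25         5.8231        29.1155
  6     1,006.25       924.3486     5,546.0917
  Σ                    954.3059     5,635.1158
P = 954.3059; Macaulay duration = 5,635.1158 / 954.3059 = 5.90494 half-year periods = 2.95247 years.
Modified duration = D_Mac / (1 + y) = 2.95247 / 1.01425 = 2.91099 years.

2.9110 years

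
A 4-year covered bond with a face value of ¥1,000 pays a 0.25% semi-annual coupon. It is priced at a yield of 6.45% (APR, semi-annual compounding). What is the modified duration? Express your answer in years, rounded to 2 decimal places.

Periodic yield y = 0.03225. First find Macaulay duration:
  t   CF        PV=CF/(1+0.03225)^t    t·PV
  1         1.25         1.2109         1.2109
  2         1.25         1.1731         2.3462
  3         1.25         1.1365         3.4094
  4         1.25         1.1010         4.4038
  5         1.25         1.0666         5.3328
  6         1.25         1.0332         6.1994
  7         1.25         1.0010         7.0067
  8     1,001.25       776.7180     6,213.7444
  Σ                    784.4403     6,243.6537
P = 784.4403; Macaulay duration = 6,243.6537 / 784.4403 = 7.95937 half-year periods = 3.97969 years.
Modified duration = D_Mac / (1 + y) = 3.97969 / 1.03225 = 3.85535 years.

3.86 years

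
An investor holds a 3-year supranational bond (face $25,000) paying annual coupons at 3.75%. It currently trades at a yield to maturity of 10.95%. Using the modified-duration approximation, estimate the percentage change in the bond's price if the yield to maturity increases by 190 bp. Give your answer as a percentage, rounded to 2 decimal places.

Periodic yield y = 0.1095. Modified duration first:
  t   CF        PV=CF/(1+0.1095)^t    t·PV
  1       937.50       844.9752       844.9752
  2       937.50       761.5820     1,523.1640
  3    25,937.50    18,990.9283    56,972.7849
  Σ                 20,597.4855    59,340.9241
P = 20,597.4855; D_Mac = 2.88098 yrs; D_mod = 2.88098/(1+0.1095) = 2.59665 yrs.
ΔP/P ≈ -D_mod · Δy = -2.59665 × (+0.019) = -0.049336 = -4.9336%.

-4.93%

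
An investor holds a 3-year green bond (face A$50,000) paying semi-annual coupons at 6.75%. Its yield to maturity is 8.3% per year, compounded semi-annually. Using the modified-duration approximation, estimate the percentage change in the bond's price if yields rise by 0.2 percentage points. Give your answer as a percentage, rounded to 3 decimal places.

-0.530%

Periodic yield y = 0.0415. Modified duration first:
  t   CF        PV=CF/(1+0.0415)^t    t·PV
  1     1,687.50     1,620.2592     1,620.2592
  2     1,687.50     1,555.6978     3,111.3956
  3     1,687.50     1,493.7089     4,481.1266
  4     1,687.50     1,434.1900     5,736.7599
  5     1,687.50     1,377.0427     6,885.2135
  6    51,687.50    40,497.6555   242,985.9327
  Σ                 47,978.5540   264,820.6876
P = 47,978.5540; D_Mac = 5.51956 half-year periods = 2.75978 yrs; D_mod = 2.75978/(1+0.0415) = 2.64981 yrs.
ΔP/P ≈ -D_mod · Δy = -2.64981 × (+0.002) = -0.005300 = -0.5300%.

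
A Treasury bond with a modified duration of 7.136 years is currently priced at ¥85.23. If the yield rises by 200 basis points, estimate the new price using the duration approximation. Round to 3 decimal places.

¥73.066

Duration approximation: ΔP/P ≈ -D_mod · Δy = -7.136 × (+0.02) = -0.142720.
New price ≈ 85.23 × (1 - 0.142720) = 73.0659744.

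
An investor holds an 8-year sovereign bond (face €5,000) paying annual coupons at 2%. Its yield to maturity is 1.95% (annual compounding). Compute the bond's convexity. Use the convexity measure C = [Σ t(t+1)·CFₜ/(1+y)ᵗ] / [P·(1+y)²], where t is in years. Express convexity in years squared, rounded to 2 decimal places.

63.22

With y = 0.0195:
  t   CF        PV=CF/(1+0.0195)^t    t·PV        t(t+1)·PV
  1       100.00        98.0873        98.0873         196.1746
  2       100.00        96.2112       192.4224         577.2671
  3       100.00        94.3709       283.1128       1,132.4514
  4       100.00        92.5659       370.2636       1,851.3182
  5       100.00        90.7954       453.9770       2,723.8620
  6       100.00        89.0588       534.3525       3,740.4677
  7       100.00        87.3553       611.4873       4,891.8983
  8     5,100.00     4,369.9084    34,959.2673     314,633.4060
  Σ                  5,018.3532    37,502.9703     329,746.8452
P = 5,018.3532.
Convexity = Σ t(t+1)·PV / [P·(1+y)²] = 329,746.8452 / (5,018.3532 × 1.039380) = 63.21861.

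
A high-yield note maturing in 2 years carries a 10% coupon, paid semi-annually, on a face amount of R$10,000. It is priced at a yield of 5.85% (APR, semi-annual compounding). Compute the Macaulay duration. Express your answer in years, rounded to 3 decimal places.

Periodic yield y = 0.02925. Discount each cash flow and weight by its period:
  t   CF        PV=CF/(1+0.02925)^t    t·PV
  1       500.00       485.7906       485.7906
  2       500.00       471.9851       943.9701
  3       500.00       458.5718     1,375.7155
  4    10,500.00     9,356.3357    37,425.3429
  Σ                 10,772.6832    40,230.8191
Price P = Σ PV = 10,772.6832.
Macaulay duration = Σ(t·PV) / P = 40,230.8191 / 10,772.6832 = 3.73452 half-year periods.
In years: 3.73452 / 2 = 1.86726 years.

1.867 years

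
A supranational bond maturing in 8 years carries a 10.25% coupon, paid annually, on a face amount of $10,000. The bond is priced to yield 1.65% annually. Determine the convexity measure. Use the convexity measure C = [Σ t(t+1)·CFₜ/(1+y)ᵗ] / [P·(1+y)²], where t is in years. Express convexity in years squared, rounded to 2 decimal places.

50.40

With y = 0.0165:
  t   CF        PV=CF/(1+0.0165)^t    t·PV        t(t+1)·PV
  1     1,025.00     1,008.3620     1,008.3620       2,016.7241
  2     1,025.00       991.9941     1,983.9882       5,951.9647
  3     1,025.00       975.8919     2,927.6757      11,710.7029
  4     1,025.00       960.0511     3,840.2043      19,201.0213
  5     1,025.00       944.4674     4,722.3368      28,334.0206
  6     1,025.00       929.1366     5,574.8196      39,023.7372
  7     1,025.00       914.0547     6,398.3829      51,187.0630
  8    11,025.00     9,672.0723    77,376.5784     696,389.2057
  Σ                 16,396.0301   103,832.3479     853,814.4395
P = 16,396.0301.
Convexity = Σ t(t+1)·PV / [P·(1+y)²] = 853,814.4395 / (16,396.0301 × 1.033272) = 50.39762.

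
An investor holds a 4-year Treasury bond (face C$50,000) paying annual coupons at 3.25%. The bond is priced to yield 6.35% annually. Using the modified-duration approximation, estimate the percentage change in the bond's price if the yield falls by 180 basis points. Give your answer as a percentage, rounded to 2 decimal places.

Periodic yield y = 0.0635. Modified duration first:
  t   CF        PV=CF/(1+0.0635)^t    t·PV
  1     1,625.00     1,527.9737     1,527.9737
  2     1,625.00     1,436.7406     2,873.4813
  3     1,625.00     1,350.9550     4,052.8650
  4    51,625.00    40,356.1835   161,424.7339
  Σ                 44,671.8528   169,879.0538
P = 44,671.8528; D_Mac = 3.80282 yrs; D_mod = 3.80282/(1+0.0635) = 3.57576 yrs.
ΔP/P ≈ -D_mod · Δy = -3.57576 × (-0.018) = +0.064364 = +6.4364%.

+6.44%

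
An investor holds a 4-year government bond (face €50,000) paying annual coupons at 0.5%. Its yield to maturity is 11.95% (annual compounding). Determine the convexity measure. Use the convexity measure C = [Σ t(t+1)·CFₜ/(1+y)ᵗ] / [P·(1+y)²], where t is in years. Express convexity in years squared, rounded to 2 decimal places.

With y = 0.1195:
  t   CF        PV=CF/(1+0.1195)^t    t·PV        t(t+1)·PV
  1       250.00       223.3140       223.3140         446.6280
  2       250.00       199.4765       398.9531       1,196.8592
  3       250.00       178.1836       534.5508       2,138.2031
  4    50,250.00    31,991.8735   127,967.4942     639,837.4708
  Σ                 32,592.8476   129,124.3120     643,619.1611
P = 32,592.8476.
Convexity = Σ t(t+1)·PV / [P·(1+y)²] = 643,619.1611 / (32,592.8476 × 1.253280) = 15.75645.

15.76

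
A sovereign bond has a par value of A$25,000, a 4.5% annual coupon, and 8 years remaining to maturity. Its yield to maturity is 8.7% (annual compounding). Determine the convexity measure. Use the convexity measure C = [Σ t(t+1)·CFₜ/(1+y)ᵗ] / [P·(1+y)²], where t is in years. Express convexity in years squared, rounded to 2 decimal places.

With y = 0.087:
  t   CF        PV=CF/(1+0.087)^t    t·PV        t(t+1)·PV
  1     1,125.00     1,034.9586     1,034.9586       2,069.9172
  2     1,125.00       952.1238     1,904.2477       5,712.7430
  3     1,125.00       875.9189     2,627.7567      10,511.0266
  4     1,125.00       805.8131     3,223.2526      16,116.2628
  5     1,125.00       741.3184     3,706.5922      22,239.5531
  6     1,125.00       681.9857     4,091.9141      28,643.3987
  7     1,125.00       627.4017     4,391.8121      35,134.4970
  8    26,125.00    13,403.5533   107,228.4266     965,055.8393
  Σ                 19,123.0736   128,208.9605   1,085,483.2378
P = 19,123.0736.
Convexity = Σ t(t+1)·PV / [P·(1+y)²] = 1,085,483.2378 / (19,123.0736 × 1.181569) = 48.04037.

48.04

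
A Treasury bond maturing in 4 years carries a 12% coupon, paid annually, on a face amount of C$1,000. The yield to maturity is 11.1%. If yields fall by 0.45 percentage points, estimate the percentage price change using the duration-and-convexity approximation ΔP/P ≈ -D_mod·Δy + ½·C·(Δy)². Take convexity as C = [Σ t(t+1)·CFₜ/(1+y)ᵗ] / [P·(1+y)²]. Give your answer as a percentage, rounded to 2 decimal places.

With y = 0.111:
  t   CF        PV=CF/(1+0.111)^t    t·PV        t(t+1)·PV
  1       120.00       108.0108       108.0108         216.0216
  2       120.00        97.2194       194.4389         583.3167
  3       120.00        87.5062       262.5187       1,050.0750
  4     1,120.00       735.1260     2,940.5040      14,702.5201
  Σ                  1,027.8625     3,505.4725      16,551.9334
P = 1,027.8625; D_Mac = 3.41045 yrs; D_mod = 3.06971 yrs; C = 13.04625.
Duration effect: -3.06971 × (-0.0045) = +0.013814
Convexity effect: 0.5 × 13.04625 × (-0.0045)² = +0.0001321
ΔP/P ≈ +0.013814 + 0.0001321 = +0.013946 = +1.3946%.

+1.39%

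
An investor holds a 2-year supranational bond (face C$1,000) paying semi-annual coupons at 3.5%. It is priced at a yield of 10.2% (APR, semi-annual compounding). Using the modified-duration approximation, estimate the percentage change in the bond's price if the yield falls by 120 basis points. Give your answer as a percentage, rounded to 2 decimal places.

Periodic yield y = 0.051. Modified duration first:
  t   CF        PV=CF/(1+0.051)^t    t·PV
  1        17.50        16.6508        16.6508
  2        17.50        15.8428        31.6856
  3        17.50        15.0740        45.2221
  4     1,017.50       833.9184     3,335.6736
  Σ                    881.4861     3,429.2322
P = 881.4861; D_Mac = 3.89029 half-year periods = 1.94514 yrs; D_mod = 1.94514/(1+0.051) = 1.85075 yrs.
ΔP/P ≈ -D_mod · Δy = -1.85075 × (-0.012) = +0.022209 = +2.2209%.

+2.22%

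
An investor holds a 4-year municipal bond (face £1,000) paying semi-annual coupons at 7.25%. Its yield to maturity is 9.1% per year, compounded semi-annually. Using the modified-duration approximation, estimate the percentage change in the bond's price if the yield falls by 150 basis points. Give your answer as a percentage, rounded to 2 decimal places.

+5.06%

Periodic yield y = 0.0455. Modified duration first:
  t   CF        PV=CF/(1+0.0455)^t    t·PV
  1        36.25        34.6724        34.6724
  2        36.25        33.1635        66.3269
  3        36.25        31.7202        95.1606
  4        36.25        30.3397       121.3590
  5        36.25        29.0194       145.0968
  6        36.25        27.7564       166.5386
  7        36.25        26.5485       185.8394
  8     1,036.25       725.8924     5,807.1392
  Σ                    939.1125     6,622.1329
P = 939.1125; D_Mac = 7.05148 half-year periods = 3.52574 yrs; D_mod = 3.52574/(1+0.0455) = 3.37230 yrs.
ΔP/P ≈ -D_mod · Δy = -3.37230 × (-0.015) = +0.050585 = +5.0585%.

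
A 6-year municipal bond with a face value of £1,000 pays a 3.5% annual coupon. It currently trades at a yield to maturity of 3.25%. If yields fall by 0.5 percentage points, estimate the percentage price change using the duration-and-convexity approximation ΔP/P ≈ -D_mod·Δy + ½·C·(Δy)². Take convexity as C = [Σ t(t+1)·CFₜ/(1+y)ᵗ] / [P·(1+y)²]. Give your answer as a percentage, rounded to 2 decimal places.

With y = 0.0325:
  t   CF        PV=CF/(1+0.0325)^t    t·PV        t(t+1)·PV
  1        35.00        33.8983        33.8983          67.7966
  2        35.00        32.8313        65.6626         196.9877
  3        35.00        31.7979        95.3936         381.5743
  4        35.00        30.7970       123.1878         615.9391
  5        35.00        29.8276       149.1378         894.8268
  6     1,035.00       854.2795     5,125.6770      35,879.7392
  Σ                  1,013.4315     5,592.9571      38,036.8638
P = 1,013.4315; D_Mac = 5.51883 yrs; D_mod = 5.34511 yrs; C = 35.20710.
Duration effect: -5.34511 × (-0.005) = +0.026726
Convexity effect: 0.5 × 35.20710 × (-0.005)² = +0.0004401
ΔP/P ≈ +0.026726 + 0.0004401 = +0.027166 = +2.7166%.

+2.72%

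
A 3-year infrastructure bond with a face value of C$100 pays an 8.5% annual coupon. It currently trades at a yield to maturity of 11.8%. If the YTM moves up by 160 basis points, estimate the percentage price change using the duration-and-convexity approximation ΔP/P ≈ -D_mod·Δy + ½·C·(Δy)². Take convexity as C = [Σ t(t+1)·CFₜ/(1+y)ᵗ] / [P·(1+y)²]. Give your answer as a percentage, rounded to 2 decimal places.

-3.84%

With y = 0.118:
  t   CF        PV=CF/(1+0.118)^t    t·PV        t(t+1)·PV
  1         8.50         7.6029         7.6029          15.2057
  2         8.50         6.8004        13.6008          40.8025
  3       108.50        77.6434       232.9301         931.7203
  Σ                     92.0466       254.1338         987.7285
P = 92.0466; D_Mac = 2.76092 yrs; D_mod = 2.46952 yrs; C = 8.58511.
Duration effect: -2.46952 × (+0.016) = -0.039512
Convexity effect: 0.5 × 8.58511 × (0.016)² = +0.0010989
ΔP/P ≈ -0.039512 + 0.0010989 = -0.038413 = -3.8413%.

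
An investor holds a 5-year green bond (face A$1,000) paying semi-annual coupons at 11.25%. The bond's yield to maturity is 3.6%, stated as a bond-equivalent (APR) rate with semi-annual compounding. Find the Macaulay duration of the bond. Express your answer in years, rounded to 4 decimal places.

4.1194 years

Periodic yield y = 0.018. Discount each cash flow and weight by its period:
  t   CF        PV=CF/(1+0.018)^t    t·PV
  1        56.25        55.2554        55.2554
  2        56.25        54.2784       108.5568
  3        56.25        53.3187       159.9560
  4        56.25        52.3759       209.5036
  5        56.25        51.4498       257.2490
  6        56.25        50.5401       303.2404
  7        56.25        49.6464       347.5251
  8        56.25        48.7686       390.1488
  9        56.25        47.9063       431.1566
  10    1,056.25       883.6676     8,836.6762
  Σ                  1,347.2072    11,099.2678
Price P = Σ PV = 1,347.2072.
Macaulay duration = Σ(t·PV) / P = 11,099.2678 / 1,347.2072 = 8.23872 half-year periods.
In years: 8.23872 / 2 = 4.11936 years.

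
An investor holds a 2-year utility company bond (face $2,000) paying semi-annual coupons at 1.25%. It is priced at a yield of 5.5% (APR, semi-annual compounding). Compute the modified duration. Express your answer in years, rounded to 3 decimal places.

1.928 years

Periodic yield y = 0.0275. First find Macaulay duration:
  t   CF        PV=CF/(1+0.0275)^t    t·PV
  1        12.50        12.1655        12.1655
  2        12.50        11.8399        23.6797
  3        12.50        11.5230        34.5689
  4     2,012.50     1,805.5460     7,222.1842
  Σ                  1,841.0743     7,292.5982
P = 1,841.0743; Macaulay duration = 7,292.5982 / 1,841.0743 = 3.96106 half-year periods = 1.98053 years.
Modified duration = D_Mac / (1 + y) = 1.98053 / 1.0275 = 1.92752 years.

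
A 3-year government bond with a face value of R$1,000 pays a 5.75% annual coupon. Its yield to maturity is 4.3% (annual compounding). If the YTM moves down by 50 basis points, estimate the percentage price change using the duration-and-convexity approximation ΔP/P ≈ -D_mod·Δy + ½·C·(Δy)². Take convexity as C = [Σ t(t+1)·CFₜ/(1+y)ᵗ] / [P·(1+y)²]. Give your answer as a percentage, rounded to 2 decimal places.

+1.38%

With y = 0.043:
  t   CF        PV=CF/(1+0.043)^t    t·PV        t(t+1)·PV
  1        57.50        55.1294        55.1294         110.2589
  2        57.50        52.8566       105.7132         317.1396
  3     1,057.50       932.0248     2,796.0743      11,184.2971
  Σ                  1,040.0108     2,956.9169      11,611.6956
P = 1,040.0108; D_Mac = 2.84316 yrs; D_mod = 2.72594 yrs; C = 10.26335.
Duration effect: -2.72594 × (-0.005) = +0.013630
Convexity effect: 0.5 × 10.26335 × (-0.005)² = +0.0001283
ΔP/P ≈ +0.013630 + 0.0001283 = +0.013758 = +1.3758%.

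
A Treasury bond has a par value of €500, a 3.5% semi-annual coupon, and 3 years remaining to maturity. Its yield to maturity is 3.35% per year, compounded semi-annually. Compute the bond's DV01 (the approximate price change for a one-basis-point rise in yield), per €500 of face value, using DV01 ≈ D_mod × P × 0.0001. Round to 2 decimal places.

€0.14

Periodic yield y = 0.01675.
  t   CF        PV=CF/(1+0.01675)^t    t·PV
  1         8.75         8.6059         8.6059
  2         8.75         8.4641        16.9282
  3         8.75         8.3246        24.9739
  4         8.75         8.1875        32.7500
  5         8.75         8.0526        40.2631
  6       508.75       460.4891     2,762.9345
  Σ                    502.1238     2,886.4555
P = 502.1238; D_Mac = 5.74849 half-year periods = 2.87425 yrs; D_mod = 2.82690 yrs.
DV01 ≈ 2.82690 × 502.1238 × 0.0001 = 0.141945.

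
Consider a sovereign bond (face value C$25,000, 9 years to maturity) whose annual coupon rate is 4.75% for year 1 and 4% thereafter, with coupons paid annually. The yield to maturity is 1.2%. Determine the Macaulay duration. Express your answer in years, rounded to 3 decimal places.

7.840 years

Periodic yield y = 0.012. Discount each cash flow and weight by its year:
  t   CF        PV=CF/(1+0.012)^t    t·PV
  1     1,187.50     1,173.4190     1,173.4190
  2     1,000.00       976.4252     1,952.8504
  3     1,000.00       964.8470     2,894.5411
  4     1,000.00       953.4062     3,813.6246
  5     1,000.00       942.1009     4,710.5047
  6     1,000.00       930.9298     5,585.5787
  7     1,000.00       919.8911     6,439.2376
  8     1,000.00       908.9833     7,271.8663
  9    26,000.00    23,353.3257   210,179.9309
  Σ                 31,123.3281   244,021.5533
Price P = Σ PV = 31,123.3281.
Macaulay duration = Σ(t·PV) / P = 244,021.5533 / 31,123.3281 = 7.84047 years.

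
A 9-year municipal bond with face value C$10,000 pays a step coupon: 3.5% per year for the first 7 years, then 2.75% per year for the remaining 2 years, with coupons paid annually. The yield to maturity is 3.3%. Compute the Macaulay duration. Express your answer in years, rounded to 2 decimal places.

Periodic yield y = 0.033. Discount each cash flow and weight by its year:
  t   CF        PV=CF/(1+0.033)^t    t·PV
  1       350.00       338.8190       338.8190
  2       350.00       327.9951       655.9903
  3       350.00       317.5171       952.5512
  4       350.00       307.3737     1,229.4950
  5       350.00       297.5544     1,487.7722
  6       350.00       288.0488     1,728.2930
  7       350.00       278.8469     1,951.9282
  8       275.00       212.0948     1,696.7588
  9    10,275.00     7,671.4761    69,043.2850
  Σ                 10,039.7260    79,084.8925
Price P = Σ PV = 10,039.7260.
Macaulay duration = Σ(t·PV) / P = 79,084.8925 / 10,039.7260 = 7.87720 years.

7.88 years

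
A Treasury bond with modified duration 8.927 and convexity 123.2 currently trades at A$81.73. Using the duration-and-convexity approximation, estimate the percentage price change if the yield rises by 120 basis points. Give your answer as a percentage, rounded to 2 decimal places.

-9.83%

Duration effect: -D_mod·Δy = -8.927 × (+0.012) = -0.107124
Convexity effect: ½·C·(Δy)² = 0.5 × 123.2 × (0.012)² = +0.0088704
ΔP/P ≈ -0.107124 + 0.0088704 = -0.0982536
= -9.82536%.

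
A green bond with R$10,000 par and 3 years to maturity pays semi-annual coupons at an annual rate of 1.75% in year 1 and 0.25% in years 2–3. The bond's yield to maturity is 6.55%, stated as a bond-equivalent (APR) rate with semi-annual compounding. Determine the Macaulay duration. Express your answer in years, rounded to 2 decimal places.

2.95 years

Periodic yield y = 0.03275. Discount each cash flow and weight by its period:
  t   CF        PV=CF/(1+0.03275)^t    t·PV
  1        87.50        84.7252        84.7252
  2        87.50        82.0385       164.0770
  3        12.50        11.3481        34.0444
  4        12.50        10.9883        43.9531
  5        12.50        10.6398        53.1991
  6    10,012.50     8,252.2297    49,513.3781
  Σ                  8,451.9696    49,893.3769
Price P = Σ PV = 8,451.9696.
Macaulay duration = Σ(t·PV) / P = 49,893.3769 / 8,451.9696 = 5.90317 half-year periods.
In years: 5.90317 / 2 = 2.95158 years.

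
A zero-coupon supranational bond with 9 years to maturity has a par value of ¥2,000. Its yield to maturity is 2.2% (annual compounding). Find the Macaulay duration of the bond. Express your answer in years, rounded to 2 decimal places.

9.00 years

A zero-coupon bond has a single cash flow at maturity, so its Macaulay duration equals its maturity: 9 years.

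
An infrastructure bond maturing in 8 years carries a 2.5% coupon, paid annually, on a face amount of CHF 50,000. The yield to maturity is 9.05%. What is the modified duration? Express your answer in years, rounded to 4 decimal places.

6.5519 years

Periodic yield y = 0.0905. First find Macaulay duration:
  t   CF        PV=CF/(1+0.0905)^t    t·PV
  1     1,250.00     1,146.2632     1,146.2632
  2     1,250.00     1,051.1354     2,102.2709
  3     1,250.00       963.9023     2,891.7068
  4     1,250.00       883.9085     3,535.6342
  5     1,250.00       810.5535     4,052.7673
  6     1,250.00       743.2861     4,459.7164
  7     1,250.00       681.6012     4,771.2082
  8    51,250.00    25,626.4537   205,011.6294
  Σ                 31,907.1038   227,971.1963
P = 31,907.1038; Macaulay duration = 227,971.1963 / 31,907.1038 = 7.14484 years.
Modified duration = D_Mac / (1 + y) = 7.14484 / 1.0905 = 6.55189 years.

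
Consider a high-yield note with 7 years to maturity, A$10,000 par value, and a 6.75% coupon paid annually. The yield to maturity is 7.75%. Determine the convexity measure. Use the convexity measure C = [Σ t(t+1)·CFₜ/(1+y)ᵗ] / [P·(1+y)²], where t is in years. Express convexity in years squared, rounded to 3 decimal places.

37.072

With y = 0.0775:
  t   CF        PV=CF/(1+0.0775)^t    t·PV        t(t+1)·PV
  1       675.00       626.4501       626.4501       1,252.9002
  2       675.00       581.3922     1,162.7844       3,488.3533
  3       675.00       539.5751     1,618.7254       6,474.9017
  4       675.00       500.7658     2,003.0632      10,015.3159
  5       675.00       464.7478     2,323.7392      13,942.4352
  6       675.00       431.3205     2,587.9230      18,115.4610
  7    10,675.00     6,330.6300    44,314.4100     354,515.2803
  Σ                  9,474.8816    54,637.0954     407,804.6477
P = 9,474.8816.
Convexity = Σ t(t+1)·PV / [P·(1+y)²] = 407,804.6477 / (9,474.8816 × 1.161006) = 37.07181.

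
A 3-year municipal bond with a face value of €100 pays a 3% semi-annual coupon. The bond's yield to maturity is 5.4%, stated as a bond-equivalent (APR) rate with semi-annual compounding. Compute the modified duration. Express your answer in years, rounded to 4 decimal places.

2.8109 years

Periodic yield y = 0.027. First find Macaulay duration:
  t   CF        PV=CF/(1+0.027)^t    t·PV
  1         1.50         1.4606         1.4606
  2         1.50         1.4222         2.8443
  3         1.50         1.3848         4.1543
  4         1.50         1.3484         5.3935
  5         1.50         1.3129         6.5646
  6       101.50        86.5054       519.0326
  Σ                     93.4342       539.4499
P = 93.4342; Macaulay duration = 539.4499 / 93.4342 = 5.77358 half-year periods = 2.88679 years.
Modified duration = D_Mac / (1 + y) = 2.88679 / 1.027 = 2.81090 years.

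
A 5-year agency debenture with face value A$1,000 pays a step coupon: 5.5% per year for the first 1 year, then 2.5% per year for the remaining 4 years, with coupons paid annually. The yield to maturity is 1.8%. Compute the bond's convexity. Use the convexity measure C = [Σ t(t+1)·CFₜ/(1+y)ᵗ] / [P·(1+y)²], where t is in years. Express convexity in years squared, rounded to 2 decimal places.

With y = 0.018:
  t   CF        PV=CF/(1+0.018)^t    t·PV        t(t+1)·PV
  1        55.00        54.0275        54.0275         108.0550
  2        25.00        24.1237        48.2475         144.7424
  3        25.00        23.6972        71.0915         284.3662
  4        25.00        23.2782        93.1127         465.5635
  5     1,025.00       937.5296     4,687.6479      28,125.8872
  Σ                  1,062.6562     4,954.1271      29,128.6142
P = 1,062.6562.
Convexity = Σ t(t+1)·PV / [P·(1+y)²] = 29,128.6142 / (1,062.6562 × 1.036324) = 26.45035.

26.45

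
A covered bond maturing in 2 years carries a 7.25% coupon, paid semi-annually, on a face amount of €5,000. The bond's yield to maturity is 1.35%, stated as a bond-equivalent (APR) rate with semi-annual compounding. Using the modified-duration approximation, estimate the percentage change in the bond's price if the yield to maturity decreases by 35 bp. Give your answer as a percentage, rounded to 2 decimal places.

Periodic yield y = 0.00675. Modified duration first:
  t   CF        PV=CF/(1+0.00675)^t    t·PV
  1       181.25       180.0348       180.0348
  2       181.25       178.8277       357.6554
  3       181.25       177.6287       532.8861
  4     5,181.25     5,043.6855    20,174.7418
  Σ                  5,580.1766    21,245.3180
P = 5,580.1766; D_Mac = 3.80728 half-year periods = 1.90364 yrs; D_mod = 1.90364/(1+0.00675) = 1.89088 yrs.
ΔP/P ≈ -D_mod · Δy = -1.89088 × (-0.0035) = +0.006618 = +0.6618%.

+0.66%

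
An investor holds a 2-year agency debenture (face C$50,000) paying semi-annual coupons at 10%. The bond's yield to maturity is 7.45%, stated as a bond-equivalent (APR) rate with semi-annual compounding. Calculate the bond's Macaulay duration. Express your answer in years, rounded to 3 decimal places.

1.865 years

Periodic yield y = 0.03725. Discount each cash flow and weight by its period:
  t   CF        PV=CF/(1+0.03725)^t    t·PV
  1     2,500.00     2,410.2193     2,410.2193
  2     2,500.00     2,323.6629     4,647.3258
  3     2,500.00     2,240.2149     6,720.6446
  4    52,500.00    45,355.0374   181,420.1496
  Σ                 52,329.1345   195,198.3394
Price P = Σ PV = 52,329.1345.
Macaulay duration = Σ(t·PV) / P = 195,198.3394 / 52,329.1345 = 3.73020 half-year periods.
In years: 3.73020 / 2 = 1.86510 years.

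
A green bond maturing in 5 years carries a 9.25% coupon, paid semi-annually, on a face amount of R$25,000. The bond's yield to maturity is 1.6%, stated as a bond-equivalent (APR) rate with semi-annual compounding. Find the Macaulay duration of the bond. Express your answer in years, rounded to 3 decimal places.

Periodic yield y = 0.008. Discount each cash flow and weight by its period:
  t   CF        PV=CF/(1+0.008)^t    t·PV
  1     1,156.25     1,147.0734     1,147.0734
  2     1,156.25     1,137.9697     2,275.9393
  3     1,156.25     1,128.9382     3,386.8145
  4     1,156.25     1,119.9783     4,479.9133
  5     1,156.25     1,111.0896     5,555.4480
  6     1,156.25     1,102.2714     6,613.6286
  7     1,156.25     1,093.5232     7,654.6627
  8     1,156.25     1,084.8445     8,678.7559
  9     1,156.25     1,076.2346     9,686.1115
  10   26,156.25    24,152.9487   241,529.4868
  Σ                 34,154.8716   291,007.8342
Price P = Σ PV = 34,154.8716.
Macaulay duration = Σ(t·PV) / P = 291,007.8342 / 34,154.8716 = 8.52024 half-year periods.
In years: 8.52024 / 2 = 4.26012 years.

4.260 years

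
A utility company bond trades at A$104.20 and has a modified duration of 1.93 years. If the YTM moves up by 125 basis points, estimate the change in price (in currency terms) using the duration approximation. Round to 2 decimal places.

-A$2.51

Duration approximation: ΔP/P ≈ -D_mod · Δy = -1.93 × (+0.0125) = -0.024125.
ΔP ≈ 104.20 × (-0.024125) = -2.513825.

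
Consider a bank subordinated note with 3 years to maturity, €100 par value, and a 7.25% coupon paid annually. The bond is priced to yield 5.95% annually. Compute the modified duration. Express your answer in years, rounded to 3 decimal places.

Periodic yield y = 0.0595. First find Macaulay duration:
  t   CF        PV=CF/(1+0.0595)^t    t·PV
  1         7.25         6.8429         6.8429
  2         7.25         6.4586        12.9171
  3       107.25        90.1767       270.5301
  Σ                    103.4781       290.2901
P = 103.4781; Macaulay duration = 290.2901 / 103.4781 = 2.80533 years.
Modified duration = D_Mac / (1 + y) = 2.80533 / 1.0595 = 2.64779 years.

2.648 years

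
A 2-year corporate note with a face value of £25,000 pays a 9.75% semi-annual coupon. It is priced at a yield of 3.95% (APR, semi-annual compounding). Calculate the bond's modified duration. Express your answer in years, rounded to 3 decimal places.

Periodic yield y = 0.01975. First find Macaulay duration:
  t   CF        PV=CF/(1+0.01975)^t    t·PV
  1     1,218.75     1,195.1459     1,195.1459
  2     1,218.75     1,171.9989     2,343.9978
  3     1,218.75     1,149.3002     3,447.9006
  4    26,218.75    24,245.8340    96,983.3358
  Σ                 27,762.2789   103,970.3801
P = 27,762.2789; Macaulay duration = 103,970.3801 / 27,762.2789 = 3.74502 half-year periods = 1.87251 years.
Modified duration = D_Mac / (1 + y) = 1.87251 / 1.01975 = 1.83625 years.

1.836 years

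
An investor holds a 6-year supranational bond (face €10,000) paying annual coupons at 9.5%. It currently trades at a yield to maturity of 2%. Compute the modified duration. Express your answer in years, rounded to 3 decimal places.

4.943 years

Periodic yield y = 0.02. First find Macaulay duration:
  t   CF        PV=CF/(1+0.02)^t    t·PV
  1       950.00       931.3725       931.3725
  2       950.00       913.1103     1,826.2207
  3       950.00       895.2062     2,685.6187
  4       950.00       877.6532     3,510.6126
  5       950.00       860.4443     4,302.2213
  6    10,950.00     9,723.2866    58,339.7198
  Σ                 14,201.0732    71,595.7657
P = 14,201.0732; Macaulay duration = 71,595.7657 / 14,201.0732 = 5.04157 years.
Modified duration = D_Mac / (1 + y) = 5.04157 / 1.02 = 4.94272 years.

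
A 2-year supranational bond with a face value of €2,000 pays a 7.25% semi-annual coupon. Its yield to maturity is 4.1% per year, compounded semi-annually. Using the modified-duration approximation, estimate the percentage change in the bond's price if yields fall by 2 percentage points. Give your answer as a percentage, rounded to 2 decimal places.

+3.73%

Periodic yield y = 0.0205. Modified duration first:
  t   CF        PV=CF/(1+0.0205)^t    t·PV
  1        72.50        71.0436        71.0436
  2        72.50        69.6165       139.2329
  3        72.50        68.2180       204.6540
  4     2,072.50     1,910.9200     7,643.6800
  Σ                  2,119.7981     8,058.6105
P = 2,119.7981; D_Mac = 3.80159 half-year periods = 1.90080 yrs; D_mod = 1.90080/(1+0.0205) = 1.86261 yrs.
ΔP/P ≈ -D_mod · Δy = -1.86261 × (-0.02) = +0.037252 = +3.7252%.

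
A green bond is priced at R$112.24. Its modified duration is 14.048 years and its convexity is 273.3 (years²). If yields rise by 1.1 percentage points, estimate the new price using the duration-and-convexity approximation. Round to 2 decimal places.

R$96.75

Duration effect: -D_mod·Δy = -14.048 × (+0.011) = -0.154528
Convexity effect: ½·C·(Δy)² = 0.5 × 273.3 × (0.011)² = +0.01653465
ΔP/P ≈ -0.154528 + 0.01653465 = -0.13799335
New price ≈ 112.24 × (1 - 0.13799335) = 96.751626396.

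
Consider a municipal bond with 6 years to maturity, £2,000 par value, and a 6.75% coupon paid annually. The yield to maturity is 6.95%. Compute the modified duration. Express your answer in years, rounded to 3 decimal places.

4.790 years

Periodic yield y = 0.0695. First find Macaulay duration:
  t   CF        PV=CF/(1+0.0695)^t    t·PV
  1       135.00       126.2272       126.2272
  2       135.00       118.0245       236.0490
  3       135.00       110.3548       331.0645
  4       135.00       103.1836       412.7343
  5       135.00        96.4783       482.3917
  6     2,135.00     1,426.6359     8,559.8154
  Σ                  1,980.9044    10,148.2821
P = 1,980.9044; Macaulay duration = 10,148.2821 / 1,980.9044 = 5.12306 years.
Modified duration = D_Mac / (1 + y) = 5.12306 / 1.0695 = 4.79014 years.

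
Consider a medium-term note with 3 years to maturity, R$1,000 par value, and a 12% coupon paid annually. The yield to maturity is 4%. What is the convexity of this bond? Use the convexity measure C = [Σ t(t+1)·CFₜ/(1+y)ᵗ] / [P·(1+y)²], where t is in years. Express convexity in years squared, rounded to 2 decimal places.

9.72

With y = 0.04:
  t   CF        PV=CF/(1+0.04)^t    t·PV        t(t+1)·PV
  1       120.00       115.3846       115.3846         230.7692
  2       120.00       110.9467       221.8935         665.6805
  3     1,120.00       995.6759     2,987.0278      11,948.1111
  Σ                  1,222.0073     3,324.3059      12,844.5608
P = 1,222.0073.
Convexity = Σ t(t+1)·PV / [P·(1+y)²] = 12,844.5608 / (1,222.0073 × 1.081600) = 9.71804.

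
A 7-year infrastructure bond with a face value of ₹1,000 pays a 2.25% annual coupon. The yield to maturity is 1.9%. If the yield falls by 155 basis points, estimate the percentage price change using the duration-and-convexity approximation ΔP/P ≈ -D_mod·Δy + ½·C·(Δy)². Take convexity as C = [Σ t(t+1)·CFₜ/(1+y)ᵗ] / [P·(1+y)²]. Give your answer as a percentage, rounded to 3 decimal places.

+10.573%

With y = 0.019:
  t   CF        PV=CF/(1+0.019)^t    t·PV        t(t+1)·PV
  1        22.50        22.0805        22.0805          44.1609
  2        22.50        21.6688        43.3375         130.0126
  3        22.50        21.2647        63.7942         255.1768
  4        22.50        20.8682        83.4730         417.3648
  5        22.50        20.4791       102.3957         614.3740
  6        22.50        20.0973       120.5837         844.0860
  7     1,022.50       896.2807     6,273.9647      50,191.7173
  Σ                  1,022.7393     6,709.6292      52,496.8925
P = 1,022.7393; D_Mac = 6.56045 yrs; D_mod = 6.43812 yrs; C = 49.43338.
Duration effect: -6.43812 × (-0.0155) = +0.099791
Convexity effect: 0.5 × 49.43338 × (-0.0155)² = +0.0059382
ΔP/P ≈ +0.099791 + 0.0059382 = +0.105729 = +10.5729%.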